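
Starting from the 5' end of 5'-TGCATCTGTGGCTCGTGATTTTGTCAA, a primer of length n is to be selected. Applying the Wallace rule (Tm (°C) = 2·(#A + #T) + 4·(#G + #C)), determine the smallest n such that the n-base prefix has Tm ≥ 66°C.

n = 23

First 22 bases: TGCATCTGTGGCTCGTGATTTT → Tm = 64°C (< 66°C)
First 23 bases: TGCATCTGTGGCTCGTGATTTTG → Tm = 68°C (≥ 66°C)
Since every base adds ≥2°C, Tm only increases with n, so the threshold is first crossed at n = 23.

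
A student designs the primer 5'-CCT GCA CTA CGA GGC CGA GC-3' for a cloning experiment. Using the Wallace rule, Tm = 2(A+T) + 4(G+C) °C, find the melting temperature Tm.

Scanning the sequence gives G=6, A=4, C=8, T=2.
So N_AT = 6 and N_GC = 14.
Tm = 2(6) + 4(14) = 12 + 56 = 68°C

68°C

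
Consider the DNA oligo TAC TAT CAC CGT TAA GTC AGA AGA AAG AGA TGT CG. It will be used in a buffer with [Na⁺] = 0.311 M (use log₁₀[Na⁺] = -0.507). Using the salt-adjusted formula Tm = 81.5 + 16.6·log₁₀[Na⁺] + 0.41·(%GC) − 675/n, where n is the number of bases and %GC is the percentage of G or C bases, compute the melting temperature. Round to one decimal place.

70.2°C

Length n = 35. Scanning the sequence gives C=6, A=13, T=8, G=8.
G+C = 14, so %GC = 14/35 × 100 = 40%
Salt term: 16.6 × (-0.507) = -8.416
GC term: 0.41 × 40 = 16.4; length term: −675/35 = −19.286
Tm = 81.5 + (-8.416) + 16.4 − 19.286 = 70.198 → 70.2°C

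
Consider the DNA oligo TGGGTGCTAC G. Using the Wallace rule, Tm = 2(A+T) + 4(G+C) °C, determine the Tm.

36°C

Base counts: T=3, A=1, C=2, G=5
A+T = 4, G+C = 7
Tm = 2×4 + 4×7 = 36°C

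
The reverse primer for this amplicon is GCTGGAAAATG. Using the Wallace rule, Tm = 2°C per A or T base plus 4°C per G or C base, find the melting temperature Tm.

Scanning the sequence gives C=1, A=4, T=2, G=4.
So N_AT = 6 and N_GC = 5.
Tm = 2×6 + 4×5 = 32°C

32°C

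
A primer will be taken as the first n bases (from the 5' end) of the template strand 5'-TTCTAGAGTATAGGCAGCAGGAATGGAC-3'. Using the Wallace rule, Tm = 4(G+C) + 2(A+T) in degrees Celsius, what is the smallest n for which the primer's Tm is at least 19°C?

n = 8

First 7 bases: TTCTAGA → Tm = 18°C (< 19°C)
First 8 bases: TTCTAGAG → Tm = 22°C (≥ 19°C)
Since every base adds ≥2°C, Tm only increases with n, so the threshold is first crossed at n = 8.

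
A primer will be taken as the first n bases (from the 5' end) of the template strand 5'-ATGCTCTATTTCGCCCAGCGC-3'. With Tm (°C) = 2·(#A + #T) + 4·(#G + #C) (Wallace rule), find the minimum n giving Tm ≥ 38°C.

n = 14

First 13 bases: ATGCTCTATTTCG → Tm = 36°C (< 38°C)
First 14 bases: ATGCTCTATTTCGC → Tm = 40°C (≥ 38°C)
Since every base adds ≥2°C, Tm only increases with n, so the threshold is first crossed at n = 14.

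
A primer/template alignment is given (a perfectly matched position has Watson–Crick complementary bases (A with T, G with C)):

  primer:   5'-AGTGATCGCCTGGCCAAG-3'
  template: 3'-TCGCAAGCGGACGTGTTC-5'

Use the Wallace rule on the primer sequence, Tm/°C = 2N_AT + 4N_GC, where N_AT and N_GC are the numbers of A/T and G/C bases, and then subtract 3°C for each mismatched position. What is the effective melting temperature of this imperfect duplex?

46°C

Primer base counts: A=4, T=3, G=6, C=5 → A+T=7, G+C=11
Perfect-match Tm = 2(7) + 4(11) = 14 + 44 = 58°C
Mismatches (positions where the bases are not complementary): 4 (at positions 3, 5, 13, 14)
Effective Tm = 58 − 4×3 = 58 − 12 = 46°C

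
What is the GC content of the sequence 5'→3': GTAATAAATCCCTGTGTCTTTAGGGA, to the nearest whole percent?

38%

Counting bases: A=7, G=6, C=4, T=9
G+C = 6 + 4 = 10 out of 26 bases
%GC = 10/26 × 100 = 38.46% ≈ 38%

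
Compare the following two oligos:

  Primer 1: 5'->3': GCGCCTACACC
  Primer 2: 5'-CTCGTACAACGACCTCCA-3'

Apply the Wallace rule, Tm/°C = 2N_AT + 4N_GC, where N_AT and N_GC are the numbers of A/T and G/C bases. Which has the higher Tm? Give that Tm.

Primer 1: A+T=3, G+C=8 → Tm = 2(3)+4(8) = 38°C
Primer 2: A+T=8, G+C=10 → Tm = 2(8)+4(10) = 56°C
38°C vs 56°C → primer 2 is higher.

Primer 2, 56°C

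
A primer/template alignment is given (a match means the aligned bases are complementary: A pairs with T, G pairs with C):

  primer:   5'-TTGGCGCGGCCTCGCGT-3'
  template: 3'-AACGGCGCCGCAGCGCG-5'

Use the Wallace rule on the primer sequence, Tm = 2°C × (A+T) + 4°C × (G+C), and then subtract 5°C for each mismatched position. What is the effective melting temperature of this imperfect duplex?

Primer base counts: A=0, T=4, G=7, C=6 → A+T=4, G+C=13
Perfect-match Tm = 2(4) + 4(13) = 8 + 52 = 60°C
Mismatches (positions where the bases are not complementary): 3 (at positions 4, 11, 17)
Effective Tm = 60 − 3×5 = 60 − 15 = 45°C

45°C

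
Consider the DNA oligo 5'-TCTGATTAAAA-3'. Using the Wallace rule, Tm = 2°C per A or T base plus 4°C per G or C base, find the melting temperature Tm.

Counting bases: C=1, T=4, A=5, G=1
So N_AT = 9 and N_GC = 2.
Tm = 2(9) + 4(2) = 18 + 8 = 26°C

26°C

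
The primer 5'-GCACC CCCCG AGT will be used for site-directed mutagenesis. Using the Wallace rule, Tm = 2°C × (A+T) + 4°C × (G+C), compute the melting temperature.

46°C

T=1, A=2, C=7, G=3
AT pairs contribute 3, GC pairs contribute 10.
Tm = 2×3 + 4×10 = 46°C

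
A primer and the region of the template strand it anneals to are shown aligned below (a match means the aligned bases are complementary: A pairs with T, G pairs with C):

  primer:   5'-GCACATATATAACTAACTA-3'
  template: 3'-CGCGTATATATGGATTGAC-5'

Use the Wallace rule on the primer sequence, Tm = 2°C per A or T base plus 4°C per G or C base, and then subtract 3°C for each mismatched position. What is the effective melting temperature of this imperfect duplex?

Primer base counts: A=9, T=5, G=1, C=4 → A+T=14, G+C=5
Perfect-match Tm = 2(14) + 4(5) = 28 + 20 = 48°C
Mismatches (positions where the bases are not complementary): 3 (at positions 3, 12, 19)
Effective Tm = 48 − 3×3 = 48 − 9 = 39°C

39°C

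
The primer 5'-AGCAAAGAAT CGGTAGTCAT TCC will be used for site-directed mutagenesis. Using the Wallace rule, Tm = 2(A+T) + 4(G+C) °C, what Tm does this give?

Scanning the sequence gives C=5, A=8, T=5, G=5.
AT pairs contribute 13, GC pairs contribute 10.
Tm = 2(13) + 4(10) = 26 + 40 = 66°C

66°C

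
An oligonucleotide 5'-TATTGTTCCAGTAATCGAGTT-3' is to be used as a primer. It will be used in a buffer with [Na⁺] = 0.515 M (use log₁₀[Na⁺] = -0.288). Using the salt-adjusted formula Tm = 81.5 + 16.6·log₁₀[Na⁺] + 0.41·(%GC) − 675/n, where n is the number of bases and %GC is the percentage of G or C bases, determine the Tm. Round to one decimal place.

Length n = 21. Base counts: C=3, T=9, A=5, G=4
G+C = 7, so %GC = 7/21 × 100 = 33.333%
Salt term: 16.6 × (-0.288) = -4.781
GC term: 0.41 × 33.333 = 13.667; length term: −675/21 = −32.143
Tm = 81.5 + (-4.781) + 13.667 − 32.143 = 58.243 → 58.2°C

58.2°C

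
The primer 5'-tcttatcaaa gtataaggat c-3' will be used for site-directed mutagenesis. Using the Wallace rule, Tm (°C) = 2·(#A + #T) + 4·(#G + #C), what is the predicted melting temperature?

G=3, T=7, C=3, A=8
So N_AT = 15 and N_GC = 6.
Tm = 2×15 + 4×6 = 54°C

54°C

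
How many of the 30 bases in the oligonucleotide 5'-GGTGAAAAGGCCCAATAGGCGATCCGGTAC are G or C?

Counting bases: C=7, T=4, G=10, A=9
Total G or C: 10 + 7 = 17

17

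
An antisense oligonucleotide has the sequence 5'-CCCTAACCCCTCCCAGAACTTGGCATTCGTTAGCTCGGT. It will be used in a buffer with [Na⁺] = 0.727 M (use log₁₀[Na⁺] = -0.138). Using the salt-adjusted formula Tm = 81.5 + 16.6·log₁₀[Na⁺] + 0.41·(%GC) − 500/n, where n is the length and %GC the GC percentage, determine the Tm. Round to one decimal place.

89.5°C

Length n = 39. Scanning the sequence gives G=7, A=7, T=10, C=15.
G+C = 22, so %GC = 22/39 × 100 = 56.41%
Salt term: 16.6 × (-0.138) = -2.291
GC term: 0.41 × 56.41 = 23.128; length term: −500/39 = −12.821
Tm = 81.5 + (-2.291) + 23.128 − 12.821 = 89.516 → 89.5°C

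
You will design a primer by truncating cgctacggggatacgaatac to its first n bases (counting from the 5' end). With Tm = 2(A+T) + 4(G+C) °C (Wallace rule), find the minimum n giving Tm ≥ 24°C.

n = 7

First 6 bases: CGCTAC → Tm = 20°C (< 24°C)
First 7 bases: CGCTACG → Tm = 24°C (≥ 24°C)
Each additional base adds 2°C (A/T) or 4°C (G/C), so Tm is non-decreasing in n; n = 7 is the first length to reach 24°C.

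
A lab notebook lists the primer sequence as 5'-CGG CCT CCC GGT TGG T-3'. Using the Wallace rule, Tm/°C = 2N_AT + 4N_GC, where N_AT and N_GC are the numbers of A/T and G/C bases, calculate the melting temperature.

Scanning the sequence gives C=6, G=6, A=0, T=4.
AT pairs contribute 4, GC pairs contribute 12.
Tm = 4·12 + 2·4 = 48 + 8 = 56°C

56°C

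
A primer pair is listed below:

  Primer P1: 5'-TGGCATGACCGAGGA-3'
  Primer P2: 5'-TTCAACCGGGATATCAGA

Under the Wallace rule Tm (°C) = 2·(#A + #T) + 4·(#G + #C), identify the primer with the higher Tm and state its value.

Primer P2, 52°C

Primer P1: A+T=6, G+C=9 → Tm = 2(6)+4(9) = 48°C
Primer P2: A+T=10, G+C=8 → Tm = 2(10)+4(8) = 52°C
48°C vs 52°C → primer P2 is higher.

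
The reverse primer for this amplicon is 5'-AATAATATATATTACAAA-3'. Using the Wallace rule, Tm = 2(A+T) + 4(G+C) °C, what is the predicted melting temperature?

38°C

Scanning the sequence gives A=11, G=0, C=1, T=6.
So N_AT = 17 and N_GC = 1.
Tm = 4·1 + 2·17 = 4 + 34 = 38°C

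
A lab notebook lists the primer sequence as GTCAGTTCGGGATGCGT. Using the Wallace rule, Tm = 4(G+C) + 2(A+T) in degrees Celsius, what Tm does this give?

Scanning the sequence gives T=5, C=3, G=7, A=2.
A+T = 7, G+C = 10
Tm = 2(7) + 4(10) = 14 + 40 = 54°C

54°C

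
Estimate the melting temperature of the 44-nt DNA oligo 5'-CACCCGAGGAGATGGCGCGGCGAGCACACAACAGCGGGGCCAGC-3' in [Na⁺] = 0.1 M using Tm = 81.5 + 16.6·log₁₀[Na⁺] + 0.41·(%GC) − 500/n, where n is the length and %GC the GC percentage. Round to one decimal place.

Length n = 44. Scanning the sequence gives T=1, A=11, G=17, C=15.
G+C = 32, so %GC = 32/44 × 100 = 72.727%
Salt term: 16.6 × (-1) = -16.6
GC term: 0.41 × 72.727 = 29.818; length term: −500/44 = −11.364
Tm = 81.5 + (-16.6) + 29.818 − 11.364 = 83.354 → 83.4°C

83.4°C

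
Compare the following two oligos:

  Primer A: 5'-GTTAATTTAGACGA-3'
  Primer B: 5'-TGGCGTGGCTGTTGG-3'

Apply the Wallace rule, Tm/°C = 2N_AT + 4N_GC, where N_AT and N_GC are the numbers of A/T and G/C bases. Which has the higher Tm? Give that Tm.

Primer A: A+T=10, G+C=4 → Tm = 2(10)+4(4) = 36°C
Primer B: A+T=5, G+C=10 → Tm = 2(5)+4(10) = 50°C
36°C vs 50°C → primer B is higher.

Primer B, 50°C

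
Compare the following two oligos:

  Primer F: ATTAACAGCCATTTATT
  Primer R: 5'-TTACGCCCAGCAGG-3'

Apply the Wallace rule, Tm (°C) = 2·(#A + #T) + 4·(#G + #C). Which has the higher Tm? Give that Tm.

Primer R, 46°C

Primer F: A+T=13, G+C=4 → Tm = 2(13)+4(4) = 42°C
Primer R: A+T=5, G+C=9 → Tm = 2(5)+4(9) = 46°C
42°C vs 46°C → primer R is higher.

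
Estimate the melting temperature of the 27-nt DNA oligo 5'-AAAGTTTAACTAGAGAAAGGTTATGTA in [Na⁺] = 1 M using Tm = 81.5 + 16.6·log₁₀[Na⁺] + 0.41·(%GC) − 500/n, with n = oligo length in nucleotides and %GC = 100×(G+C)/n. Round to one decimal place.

Length n = 27. Base counts: A=12, G=6, T=8, C=1
G+C = 7, so %GC = 7/27 × 100 = 25.926%
Salt term: 16.6 × (0) = 0
GC term: 0.41 × 25.926 = 10.63; length term: −500/27 = −18.519
Tm = 81.5 + (0) + 10.63 − 18.519 = 73.611 → 73.6°C

73.6°C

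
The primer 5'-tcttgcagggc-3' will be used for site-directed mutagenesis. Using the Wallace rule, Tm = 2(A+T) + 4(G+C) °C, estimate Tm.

Scanning the sequence gives A=1, T=3, C=3, G=4.
So N_AT = 4 and N_GC = 7.
Tm = 2(4) + 4(7) = 8 + 28 = 36°C

36°C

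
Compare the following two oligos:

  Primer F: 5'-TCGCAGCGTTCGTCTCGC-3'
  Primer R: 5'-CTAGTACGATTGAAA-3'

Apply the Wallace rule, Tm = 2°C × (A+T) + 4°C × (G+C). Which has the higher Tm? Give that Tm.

Primer F: A+T=6, G+C=12 → Tm = 2(6)+4(12) = 60°C
Primer R: A+T=10, G+C=5 → Tm = 2(10)+4(5) = 40°C
60°C vs 40°C → primer F is higher.

Primer F, 60°C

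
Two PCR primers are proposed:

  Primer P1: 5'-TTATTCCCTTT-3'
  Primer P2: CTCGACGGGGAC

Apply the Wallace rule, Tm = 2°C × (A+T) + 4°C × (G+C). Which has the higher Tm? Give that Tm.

Primer P2, 42°C

Primer P1: A+T=8, G+C=3 → Tm = 2(8)+4(3) = 28°C
Primer P2: A+T=3, G+C=9 → Tm = 2(3)+4(9) = 42°C
28°C vs 42°C → primer P2 is higher.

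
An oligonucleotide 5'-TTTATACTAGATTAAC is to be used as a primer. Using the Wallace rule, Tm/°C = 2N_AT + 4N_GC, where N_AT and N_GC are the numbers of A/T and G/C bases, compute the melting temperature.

38°C

Counting bases: A=6, C=2, G=1, T=7
So N_AT = 13 and N_GC = 3.
Tm = 2(13) + 4(3) = 26 + 12 = 38°C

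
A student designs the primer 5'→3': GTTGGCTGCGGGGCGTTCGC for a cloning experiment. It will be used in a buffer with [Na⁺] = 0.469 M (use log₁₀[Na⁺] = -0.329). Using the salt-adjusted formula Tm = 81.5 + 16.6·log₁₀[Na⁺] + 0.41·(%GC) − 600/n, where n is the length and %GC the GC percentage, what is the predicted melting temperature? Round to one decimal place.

Length n = 20. Counting bases: A=0, T=5, C=5, G=10
G+C = 15, so %GC = 15/20 × 100 = 75%
Salt term: 16.6 × (-0.329) = -5.461
GC term: 0.41 × 75 = 30.75; length term: −600/20 = −30
Tm = 81.5 + (-5.461) + 30.75 − 30 = 76.789 → 76.8°C

76.8°C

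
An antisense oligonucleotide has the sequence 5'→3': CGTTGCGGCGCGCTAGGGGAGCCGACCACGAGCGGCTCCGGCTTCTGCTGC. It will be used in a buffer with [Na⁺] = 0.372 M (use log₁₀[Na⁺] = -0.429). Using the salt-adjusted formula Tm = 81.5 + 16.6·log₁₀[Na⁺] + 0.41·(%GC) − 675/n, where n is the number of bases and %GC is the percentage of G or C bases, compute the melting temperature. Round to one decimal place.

Length n = 51. A=5, G=20, C=18, T=8
G+C = 38, so %GC = 38/51 × 100 = 74.51%
Salt term: 16.6 × (-0.429) = -7.121
GC term: 0.41 × 74.51 = 30.549; length term: −675/51 = −13.235
Tm = 81.5 + (-7.121) + 30.549 − 13.235 = 91.693 → 91.7°C

91.7°C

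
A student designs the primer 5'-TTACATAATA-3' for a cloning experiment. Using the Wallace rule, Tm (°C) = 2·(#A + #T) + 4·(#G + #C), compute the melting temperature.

A=5, T=4, C=1, G=0
So N_AT = 9 and N_GC = 1.
Tm = 2(9) + 4(1) = 18 + 4 = 22°C

22°C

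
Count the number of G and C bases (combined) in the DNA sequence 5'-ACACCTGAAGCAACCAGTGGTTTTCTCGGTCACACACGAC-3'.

Counting bases: G=8, T=8, A=11, C=13
G+C = 8 + 13 = 21

21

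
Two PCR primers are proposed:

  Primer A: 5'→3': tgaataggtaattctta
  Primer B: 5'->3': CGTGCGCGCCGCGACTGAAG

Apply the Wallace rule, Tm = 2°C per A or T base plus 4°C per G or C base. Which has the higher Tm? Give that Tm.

Primer B, 70°C

Primer A: A+T=13, G+C=4 → Tm = 2(13)+4(4) = 42°C
Primer B: A+T=5, G+C=15 → Tm = 2(5)+4(15) = 70°C
42°C vs 70°C → primer B is higher.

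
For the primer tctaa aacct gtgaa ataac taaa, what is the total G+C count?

Scanning the sequence gives A=12, G=2, T=6, C=4.
Total G or C: 2 + 4 = 6

6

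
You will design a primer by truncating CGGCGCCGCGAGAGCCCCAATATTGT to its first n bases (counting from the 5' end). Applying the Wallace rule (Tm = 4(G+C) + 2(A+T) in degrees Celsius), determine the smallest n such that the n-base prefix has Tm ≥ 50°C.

n = 14

First 13 bases: CGGCGCCGCGAGA → Tm = 48°C (< 50°C)
First 14 bases: CGGCGCCGCGAGAG → Tm = 52°C (≥ 50°C)
Since every base adds ≥2°C, Tm only increases with n, so the threshold is first crossed at n = 14.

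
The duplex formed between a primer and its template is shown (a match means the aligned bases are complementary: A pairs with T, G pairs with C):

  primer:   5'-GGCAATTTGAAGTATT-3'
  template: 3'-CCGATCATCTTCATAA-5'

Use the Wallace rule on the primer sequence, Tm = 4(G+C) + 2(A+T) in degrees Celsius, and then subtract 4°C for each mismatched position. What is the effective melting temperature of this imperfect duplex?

Primer base counts: A=5, T=6, G=4, C=1 → A+T=11, G+C=5
Perfect-match Tm = 2(11) + 4(5) = 22 + 20 = 42°C
Mismatches (positions where the bases are not complementary): 3 (at positions 4, 6, 8)
Effective Tm = 42 − 3×4 = 42 − 12 = 30°C

30°C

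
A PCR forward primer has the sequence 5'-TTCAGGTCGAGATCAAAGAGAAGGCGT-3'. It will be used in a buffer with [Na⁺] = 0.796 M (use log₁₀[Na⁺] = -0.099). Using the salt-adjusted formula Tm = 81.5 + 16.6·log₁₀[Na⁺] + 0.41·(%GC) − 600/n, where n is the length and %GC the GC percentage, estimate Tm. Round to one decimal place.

Length n = 27. Counting bases: C=4, G=9, T=5, A=9
G+C = 13, so %GC = 13/27 × 100 = 48.148%
Salt term: 16.6 × (-0.099) = -1.643
GC term: 0.41 × 48.148 = 19.741; length term: −600/27 = −22.222
Tm = 81.5 + (-1.643) + 19.741 − 22.222 = 77.376 → 77.4°C

77.4°C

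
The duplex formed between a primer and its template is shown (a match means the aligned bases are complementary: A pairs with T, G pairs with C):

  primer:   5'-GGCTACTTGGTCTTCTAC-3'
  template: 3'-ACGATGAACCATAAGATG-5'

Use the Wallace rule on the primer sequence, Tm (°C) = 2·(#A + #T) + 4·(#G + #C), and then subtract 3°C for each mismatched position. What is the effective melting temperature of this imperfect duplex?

Primer base counts: A=2, T=7, G=4, C=5 → A+T=9, G+C=9
Perfect-match Tm = 2(9) + 4(9) = 18 + 36 = 54°C
Mismatches (positions where the bases are not complementary): 2 (at positions 1, 12)
Effective Tm = 54 − 2×3 = 54 − 6 = 48°C

48°C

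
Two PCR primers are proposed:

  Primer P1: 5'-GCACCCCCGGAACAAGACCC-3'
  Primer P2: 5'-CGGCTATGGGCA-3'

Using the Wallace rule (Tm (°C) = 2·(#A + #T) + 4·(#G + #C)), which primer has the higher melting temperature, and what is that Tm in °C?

Primer P1: A+T=6, G+C=14 → Tm = 2(6)+4(14) = 68°C
Primer P2: A+T=4, G+C=8 → Tm = 2(4)+4(8) = 40°C
68°C vs 40°C → primer P1 is higher.

Primer P1, 68°C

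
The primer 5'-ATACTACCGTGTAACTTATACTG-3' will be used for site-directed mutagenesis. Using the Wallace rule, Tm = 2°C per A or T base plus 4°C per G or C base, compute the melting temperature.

C=5, T=8, G=3, A=7
AT pairs contribute 15, GC pairs contribute 8.
Tm = 2(15) + 4(8) = 30 + 32 = 62°C

62°C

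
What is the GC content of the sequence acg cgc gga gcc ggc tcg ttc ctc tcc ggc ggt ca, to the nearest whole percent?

Base counts: G=12, A=3, T=6, C=14
G+C = 12 + 14 = 26 out of 35 bases
%GC = 26/35 × 100 = 74.29% ≈ 74%

74%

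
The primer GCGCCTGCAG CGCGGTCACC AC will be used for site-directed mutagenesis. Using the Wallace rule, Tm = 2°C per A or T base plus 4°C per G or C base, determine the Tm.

Counting bases: T=2, G=7, A=3, C=10
A+T = 5, G+C = 17
Tm = 4·17 + 2·5 = 68 + 10 = 78°C

78°C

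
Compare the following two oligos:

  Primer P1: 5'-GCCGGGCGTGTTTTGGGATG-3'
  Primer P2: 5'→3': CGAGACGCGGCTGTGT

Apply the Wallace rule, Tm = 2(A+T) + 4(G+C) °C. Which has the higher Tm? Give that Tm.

Primer P1: A+T=7, G+C=13 → Tm = 2(7)+4(13) = 66°C
Primer P2: A+T=5, G+C=11 → Tm = 2(5)+4(11) = 54°C
66°C vs 54°C → primer P1 is higher.

Primer P1, 66°C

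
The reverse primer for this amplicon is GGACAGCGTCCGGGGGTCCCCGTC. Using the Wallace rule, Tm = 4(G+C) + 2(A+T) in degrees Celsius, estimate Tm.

Scanning the sequence gives C=9, A=2, T=3, G=10.
A+T = 5, G+C = 19
Tm = 2(5) + 4(19) = 10 + 76 = 86°C

86°C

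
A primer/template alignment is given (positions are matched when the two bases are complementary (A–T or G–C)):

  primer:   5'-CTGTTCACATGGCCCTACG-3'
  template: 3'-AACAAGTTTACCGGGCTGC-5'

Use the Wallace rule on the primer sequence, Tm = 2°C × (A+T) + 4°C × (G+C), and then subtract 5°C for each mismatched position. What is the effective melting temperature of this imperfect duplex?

Primer base counts: A=3, T=5, G=4, C=7 → A+T=8, G+C=11
Perfect-match Tm = 2(8) + 4(11) = 16 + 44 = 60°C
Mismatches (positions where the bases are not complementary): 3 (at positions 1, 8, 16)
Effective Tm = 60 − 3×5 = 60 − 15 = 45°C

45°C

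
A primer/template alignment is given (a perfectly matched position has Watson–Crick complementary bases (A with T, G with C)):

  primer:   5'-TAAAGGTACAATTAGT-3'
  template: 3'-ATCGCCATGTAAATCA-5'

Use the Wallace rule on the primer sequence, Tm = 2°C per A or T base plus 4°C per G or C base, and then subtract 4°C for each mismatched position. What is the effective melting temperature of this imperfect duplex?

Primer base counts: A=7, T=5, G=3, C=1 → A+T=12, G+C=4
Perfect-match Tm = 2(12) + 4(4) = 24 + 16 = 40°C
Mismatches (positions where the bases are not complementary): 3 (at positions 3, 4, 11)
Effective Tm = 40 − 3×4 = 40 − 12 = 28°C

28°C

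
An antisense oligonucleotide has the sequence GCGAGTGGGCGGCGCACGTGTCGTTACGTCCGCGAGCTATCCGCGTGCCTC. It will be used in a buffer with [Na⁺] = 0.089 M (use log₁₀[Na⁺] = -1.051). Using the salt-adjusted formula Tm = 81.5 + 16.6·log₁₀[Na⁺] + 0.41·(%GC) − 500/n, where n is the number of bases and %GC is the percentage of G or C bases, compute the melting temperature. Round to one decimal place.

Length n = 51. T=10, C=17, A=5, G=19
G+C = 36, so %GC = 36/51 × 100 = 70.588%
Salt term: 16.6 × (-1.051) = -17.447
GC term: 0.41 × 70.588 = 28.941; length term: −500/51 = −9.804
Tm = 81.5 + (-17.447) + 28.941 − 9.804 = 83.19 → 83.2°C

83.2°C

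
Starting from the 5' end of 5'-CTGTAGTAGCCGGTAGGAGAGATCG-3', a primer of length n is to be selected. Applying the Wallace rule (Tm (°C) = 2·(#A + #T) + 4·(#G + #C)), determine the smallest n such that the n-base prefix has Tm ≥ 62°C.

n = 20

First 19 bases: CTGTAGTAGCCGGTAGGAG → Tm = 60°C (< 62°C)
First 20 bases: CTGTAGTAGCCGGTAGGAGA → Tm = 62°C (≥ 62°C)
Since every base adds ≥2°C, Tm only increases with n, so the threshold is first crossed at n = 20.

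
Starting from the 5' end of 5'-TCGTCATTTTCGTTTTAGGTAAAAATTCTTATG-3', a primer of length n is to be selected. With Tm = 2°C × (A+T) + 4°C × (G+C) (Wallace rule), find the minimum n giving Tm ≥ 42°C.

n = 16

First 15 bases: TCGTCATTTTCGTTT → Tm = 40°C (< 42°C)
First 16 bases: TCGTCATTTTCGTTTT → Tm = 42°C (≥ 42°C)
Since every base adds ≥2°C, Tm only increases with n, so the threshold is first crossed at n = 16.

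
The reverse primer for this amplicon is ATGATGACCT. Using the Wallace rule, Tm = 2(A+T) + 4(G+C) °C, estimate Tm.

28°C

Base counts: A=3, C=2, G=2, T=3
So N_AT = 6 and N_GC = 4.
Tm = 4·4 + 2·6 = 16 + 12 = 28°C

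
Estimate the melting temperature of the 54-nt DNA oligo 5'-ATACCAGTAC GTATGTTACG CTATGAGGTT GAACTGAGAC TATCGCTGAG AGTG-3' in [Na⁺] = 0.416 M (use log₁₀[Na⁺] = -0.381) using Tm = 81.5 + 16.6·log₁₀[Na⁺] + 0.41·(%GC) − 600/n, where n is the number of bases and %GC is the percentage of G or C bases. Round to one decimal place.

Length n = 54. Counting bases: C=9, A=15, G=15, T=15
G+C = 24, so %GC = 24/54 × 100 = 44.444%
Salt term: 16.6 × (-0.381) = -6.325
GC term: 0.41 × 44.444 = 18.222; length term: −600/54 = −11.111
Tm = 81.5 + (-6.325) + 18.222 − 11.111 = 82.286 → 82.3°C

82.3°C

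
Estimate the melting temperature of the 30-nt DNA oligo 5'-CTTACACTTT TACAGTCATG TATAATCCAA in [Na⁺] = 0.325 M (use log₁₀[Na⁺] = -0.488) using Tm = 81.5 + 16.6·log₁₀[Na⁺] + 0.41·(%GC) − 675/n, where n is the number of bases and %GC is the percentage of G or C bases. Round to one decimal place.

Length n = 30. Counting bases: A=10, C=7, T=11, G=2
G+C = 9, so %GC = 9/30 × 100 = 30%
Salt term: 16.6 × (-0.488) = -8.101
GC term: 0.41 × 30 = 12.3; length term: −675/30 = −22.5
Tm = 81.5 + (-8.101) + 12.3 − 22.5 = 63.199 → 63.2°C

63.2°C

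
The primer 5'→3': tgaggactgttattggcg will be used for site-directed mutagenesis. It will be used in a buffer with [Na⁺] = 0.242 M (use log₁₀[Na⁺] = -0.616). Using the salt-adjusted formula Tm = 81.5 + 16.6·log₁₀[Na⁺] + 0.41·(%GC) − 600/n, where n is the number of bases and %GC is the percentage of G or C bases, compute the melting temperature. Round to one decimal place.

58.4°C

Length n = 18. T=6, C=2, A=3, G=7
G+C = 9, so %GC = 9/18 × 100 = 50%
Salt term: 16.6 × (-0.616) = -10.226
GC term: 0.41 × 50 = 20.5; length term: −600/18 = −33.333
Tm = 81.5 + (-10.226) + 20.5 − 33.333 = 58.441 → 58.4°C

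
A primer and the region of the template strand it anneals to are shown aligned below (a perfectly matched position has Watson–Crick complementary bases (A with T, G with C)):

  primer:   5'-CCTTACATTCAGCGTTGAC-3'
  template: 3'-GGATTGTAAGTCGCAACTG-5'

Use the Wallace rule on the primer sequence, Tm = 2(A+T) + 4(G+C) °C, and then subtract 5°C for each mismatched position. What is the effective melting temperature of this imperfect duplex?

Primer base counts: A=4, T=6, G=3, C=6 → A+T=10, G+C=9
Perfect-match Tm = 2(10) + 4(9) = 20 + 36 = 56°C
Mismatches (positions where the bases are not complementary): 1 (at position 4)
Effective Tm = 56 − 1×5 = 56 − 5 = 51°C

51°C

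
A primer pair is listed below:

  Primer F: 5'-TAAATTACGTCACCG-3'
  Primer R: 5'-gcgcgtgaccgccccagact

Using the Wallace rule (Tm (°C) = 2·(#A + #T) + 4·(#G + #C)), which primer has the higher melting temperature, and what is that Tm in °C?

Primer R, 70°C

Primer F: A+T=9, G+C=6 → Tm = 2(9)+4(6) = 42°C
Primer R: A+T=5, G+C=15 → Tm = 2(5)+4(15) = 70°C
42°C vs 70°C → primer R is higher.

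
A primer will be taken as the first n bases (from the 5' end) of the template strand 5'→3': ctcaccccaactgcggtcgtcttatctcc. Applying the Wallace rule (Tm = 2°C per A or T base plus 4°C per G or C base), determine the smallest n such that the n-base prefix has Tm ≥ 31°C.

n = 10

First 9 bases: CTCACCCCA → Tm = 30°C (< 31°C)
First 10 bases: CTCACCCCAA → Tm = 32°C (≥ 31°C)
Since every base adds ≥2°C, Tm only increases with n, so the threshold is first crossed at n = 10.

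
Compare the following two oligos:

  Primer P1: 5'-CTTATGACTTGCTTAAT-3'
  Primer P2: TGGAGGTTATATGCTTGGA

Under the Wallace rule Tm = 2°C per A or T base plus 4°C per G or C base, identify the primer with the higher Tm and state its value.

Primer P2, 54°C

Primer P1: A+T=12, G+C=5 → Tm = 2(12)+4(5) = 44°C
Primer P2: A+T=11, G+C=8 → Tm = 2(11)+4(8) = 54°C
44°C vs 54°C → primer P2 is higher.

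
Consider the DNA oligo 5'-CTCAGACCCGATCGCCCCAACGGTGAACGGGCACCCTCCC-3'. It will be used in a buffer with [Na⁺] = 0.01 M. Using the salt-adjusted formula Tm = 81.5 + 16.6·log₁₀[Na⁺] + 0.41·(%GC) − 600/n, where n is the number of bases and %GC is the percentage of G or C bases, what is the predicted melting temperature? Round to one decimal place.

62.0°C

Length n = 40. Scanning the sequence gives G=9, T=4, A=8, C=19.
G+C = 28, so %GC = 28/40 × 100 = 70%
Salt term: 16.6 × (-2) = -33.2
GC term: 0.41 × 70 = 28.7; length term: −600/40 = −15
Tm = 81.5 + (-33.2) + 28.7 − 15 = 62 → 62.0°C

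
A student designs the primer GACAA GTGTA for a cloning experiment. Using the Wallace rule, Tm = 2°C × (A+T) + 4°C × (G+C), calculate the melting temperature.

28°C

A=4, T=2, G=3, C=1
A+T = 6, G+C = 4
Tm = 4·4 + 2·6 = 16 + 12 = 28°C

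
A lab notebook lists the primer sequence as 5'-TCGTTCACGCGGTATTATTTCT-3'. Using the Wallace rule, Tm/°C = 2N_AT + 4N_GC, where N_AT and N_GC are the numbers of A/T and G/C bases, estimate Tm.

62°C

Counting bases: G=4, C=5, A=3, T=10
A+T = 13, G+C = 9
Tm = 2×13 + 4×9 = 62°C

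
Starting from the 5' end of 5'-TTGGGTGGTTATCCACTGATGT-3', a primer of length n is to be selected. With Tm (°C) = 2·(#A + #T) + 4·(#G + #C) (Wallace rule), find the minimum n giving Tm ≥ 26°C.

First 7 bases: TTGGGTG → Tm = 22°C (< 26°C)
First 8 bases: TTGGGTGG → Tm = 26°C (≥ 26°C)
Each additional base adds 2°C (A/T) or 4°C (G/C), so Tm is non-decreasing in n; n = 8 is the first length to reach 26°C.

n = 8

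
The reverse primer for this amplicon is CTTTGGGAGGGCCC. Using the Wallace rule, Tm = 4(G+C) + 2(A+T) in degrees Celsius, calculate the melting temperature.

Scanning the sequence gives C=4, T=3, G=6, A=1.
AT pairs contribute 4, GC pairs contribute 10.
Tm = 4·10 + 2·4 = 40 + 8 = 48°C

48°C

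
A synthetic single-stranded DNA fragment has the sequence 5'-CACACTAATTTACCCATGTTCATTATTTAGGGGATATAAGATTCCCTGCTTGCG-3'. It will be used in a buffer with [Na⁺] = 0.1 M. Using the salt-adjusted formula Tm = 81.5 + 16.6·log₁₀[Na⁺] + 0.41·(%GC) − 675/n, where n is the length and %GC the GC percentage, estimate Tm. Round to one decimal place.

Length n = 54. Counting bases: A=14, C=12, T=19, G=9
G+C = 21, so %GC = 21/54 × 100 = 38.889%
Salt term: 16.6 × (-1) = -16.6
GC term: 0.41 × 38.889 = 15.944; length term: −675/54 = −12.5
Tm = 81.5 + (-16.6) + 15.944 − 12.5 = 68.344 → 68.3°C

68.3°C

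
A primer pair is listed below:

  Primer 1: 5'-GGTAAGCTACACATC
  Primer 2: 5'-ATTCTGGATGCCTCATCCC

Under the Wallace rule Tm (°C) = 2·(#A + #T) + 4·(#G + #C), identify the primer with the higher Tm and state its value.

Primer 2, 58°C

Primer 1: A+T=8, G+C=7 → Tm = 2(8)+4(7) = 44°C
Primer 2: A+T=9, G+C=10 → Tm = 2(9)+4(10) = 58°C
44°C vs 58°C → primer 2 is higher.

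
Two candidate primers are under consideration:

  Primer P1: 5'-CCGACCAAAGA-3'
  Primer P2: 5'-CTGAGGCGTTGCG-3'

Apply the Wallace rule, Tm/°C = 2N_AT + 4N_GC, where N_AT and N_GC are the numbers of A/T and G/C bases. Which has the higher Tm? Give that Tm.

Primer P1: A+T=5, G+C=6 → Tm = 2(5)+4(6) = 34°C
Primer P2: A+T=4, G+C=9 → Tm = 2(4)+4(9) = 44°C
34°C vs 44°C → primer P2 is higher.

Primer P2, 44°C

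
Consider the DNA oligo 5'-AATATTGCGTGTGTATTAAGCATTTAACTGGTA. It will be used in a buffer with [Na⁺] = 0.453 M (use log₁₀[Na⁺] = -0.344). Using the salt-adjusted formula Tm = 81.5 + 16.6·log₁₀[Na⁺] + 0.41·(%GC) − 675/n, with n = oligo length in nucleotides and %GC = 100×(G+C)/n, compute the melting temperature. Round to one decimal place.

67.8°C

Length n = 33. C=3, G=7, A=10, T=13
G+C = 10, so %GC = 10/33 × 100 = 30.303%
Salt term: 16.6 × (-0.344) = -5.71
GC term: 0.41 × 30.303 = 12.424; length term: −675/33 = −20.455
Tm = 81.5 + (-5.71) + 12.424 − 20.455 = 67.759 → 67.8°C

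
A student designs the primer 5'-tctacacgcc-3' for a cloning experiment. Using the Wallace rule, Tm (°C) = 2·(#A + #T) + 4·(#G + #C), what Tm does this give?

32°C

Base counts: A=2, T=2, G=1, C=5
A+T = 4, G+C = 6
Tm = 4·6 + 2·4 = 24 + 8 = 32°C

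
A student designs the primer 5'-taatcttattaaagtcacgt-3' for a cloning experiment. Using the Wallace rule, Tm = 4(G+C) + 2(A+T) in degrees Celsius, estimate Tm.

Base counts: A=7, G=2, C=3, T=8
A+T = 15, G+C = 5
Tm = 2(15) + 4(5) = 30 + 20 = 50°C

50°C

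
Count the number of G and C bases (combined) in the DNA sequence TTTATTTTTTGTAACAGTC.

Counting bases: G=2, T=11, C=2, A=4
Total G or C: 2 + 2 = 4

4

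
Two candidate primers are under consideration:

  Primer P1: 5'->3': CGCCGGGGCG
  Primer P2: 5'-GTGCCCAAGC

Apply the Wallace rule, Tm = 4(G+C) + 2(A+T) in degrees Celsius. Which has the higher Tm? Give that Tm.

Primer P1: A+T=0, G+C=10 → Tm = 2(0)+4(10) = 40°C
Primer P2: A+T=3, G+C=7 → Tm = 2(3)+4(7) = 34°C
40°C vs 34°C → primer P1 is higher.

Primer P1, 40°C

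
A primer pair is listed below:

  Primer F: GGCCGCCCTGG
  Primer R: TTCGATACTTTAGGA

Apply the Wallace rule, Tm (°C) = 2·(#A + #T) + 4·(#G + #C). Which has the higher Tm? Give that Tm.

Primer F: A+T=1, G+C=10 → Tm = 2(1)+4(10) = 42°C
Primer R: A+T=10, G+C=5 → Tm = 2(10)+4(5) = 40°C
42°C vs 40°C → primer F is higher.

Primer F, 42°C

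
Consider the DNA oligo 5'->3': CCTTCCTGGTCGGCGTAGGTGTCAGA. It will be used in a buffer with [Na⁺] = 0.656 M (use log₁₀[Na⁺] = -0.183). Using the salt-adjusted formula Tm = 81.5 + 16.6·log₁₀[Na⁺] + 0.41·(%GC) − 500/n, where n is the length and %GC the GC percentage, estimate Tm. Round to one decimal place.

84.5°C

Length n = 26. Base counts: G=9, T=7, C=7, A=3
G+C = 16, so %GC = 16/26 × 100 = 61.538%
Salt term: 16.6 × (-0.183) = -3.038
GC term: 0.41 × 61.538 = 25.231; length term: −500/26 = −19.231
Tm = 81.5 + (-3.038) + 25.231 − 19.231 = 84.462 → 84.5°C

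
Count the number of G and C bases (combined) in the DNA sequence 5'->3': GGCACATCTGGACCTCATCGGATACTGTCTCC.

18

Scanning the sequence gives G=7, A=6, T=8, C=11.
G+C = 7 + 11 = 18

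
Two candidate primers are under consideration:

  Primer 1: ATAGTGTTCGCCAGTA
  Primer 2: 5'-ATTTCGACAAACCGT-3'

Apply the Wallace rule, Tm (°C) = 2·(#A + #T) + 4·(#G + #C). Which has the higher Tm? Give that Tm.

Primer 1: A+T=9, G+C=7 → Tm = 2(9)+4(7) = 46°C
Primer 2: A+T=9, G+C=6 → Tm = 2(9)+4(6) = 42°C
46°C vs 42°C → primer 1 is higher.

Primer 1, 46°C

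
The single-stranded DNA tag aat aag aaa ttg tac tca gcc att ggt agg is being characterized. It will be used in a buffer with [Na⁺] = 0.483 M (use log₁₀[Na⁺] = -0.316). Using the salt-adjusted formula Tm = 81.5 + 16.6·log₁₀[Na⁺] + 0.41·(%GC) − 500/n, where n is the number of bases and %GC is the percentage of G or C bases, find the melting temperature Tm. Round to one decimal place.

76.0°C

Length n = 33. Counting bases: G=8, A=12, C=4, T=9
G+C = 12, so %GC = 12/33 × 100 = 36.364%
Salt term: 16.6 × (-0.316) = -5.246
GC term: 0.41 × 36.364 = 14.909; length term: −500/33 = −15.152
Tm = 81.5 + (-5.246) + 14.909 − 15.152 = 76.011 → 76.0°C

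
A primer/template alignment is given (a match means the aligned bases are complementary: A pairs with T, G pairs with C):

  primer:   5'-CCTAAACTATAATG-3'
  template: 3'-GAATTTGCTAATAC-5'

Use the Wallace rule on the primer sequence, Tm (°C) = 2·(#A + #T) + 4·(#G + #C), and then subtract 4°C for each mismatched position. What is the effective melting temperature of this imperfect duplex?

Primer base counts: A=6, T=4, G=1, C=3 → A+T=10, G+C=4
Perfect-match Tm = 2(10) + 4(4) = 20 + 16 = 36°C
Mismatches (positions where the bases are not complementary): 3 (at positions 2, 8, 11)
Effective Tm = 36 − 3×4 = 36 − 12 = 24°C

24°C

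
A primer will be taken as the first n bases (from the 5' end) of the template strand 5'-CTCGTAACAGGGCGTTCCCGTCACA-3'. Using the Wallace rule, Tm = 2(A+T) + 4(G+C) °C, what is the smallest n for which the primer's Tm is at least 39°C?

First 12 bases: CTCGTAACAGGG → Tm = 38°C (< 39°C)
First 13 bases: CTCGTAACAGGGC → Tm = 42°C (≥ 39°C)
Since every base adds ≥2°C, Tm only increases with n, so the threshold is first crossed at n = 13.

n = 13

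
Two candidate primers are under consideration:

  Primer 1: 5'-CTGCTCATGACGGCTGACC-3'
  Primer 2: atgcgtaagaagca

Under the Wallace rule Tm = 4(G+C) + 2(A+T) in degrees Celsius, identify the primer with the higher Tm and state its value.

Primer 1, 62°C

Primer 1: A+T=7, G+C=12 → Tm = 2(7)+4(12) = 62°C
Primer 2: A+T=8, G+C=6 → Tm = 2(8)+4(6) = 40°C
62°C vs 40°C → primer 1 is higher.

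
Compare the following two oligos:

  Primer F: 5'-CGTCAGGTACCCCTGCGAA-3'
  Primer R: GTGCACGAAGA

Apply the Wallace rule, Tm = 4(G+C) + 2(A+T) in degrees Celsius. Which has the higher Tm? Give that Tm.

Primer F: A+T=7, G+C=12 → Tm = 2(7)+4(12) = 62°C
Primer R: A+T=5, G+C=6 → Tm = 2(5)+4(6) = 34°C
62°C vs 34°C → primer F is higher.

Primer F, 62°C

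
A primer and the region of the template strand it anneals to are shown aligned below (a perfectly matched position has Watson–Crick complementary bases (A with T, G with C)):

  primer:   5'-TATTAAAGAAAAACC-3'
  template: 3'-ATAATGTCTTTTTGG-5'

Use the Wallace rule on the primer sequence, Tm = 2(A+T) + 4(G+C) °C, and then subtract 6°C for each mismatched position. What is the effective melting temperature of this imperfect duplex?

Primer base counts: A=9, T=3, G=1, C=2 → A+T=12, G+C=3
Perfect-match Tm = 2(12) + 4(3) = 24 + 12 = 36°C
Mismatches (positions where the bases are not complementary): 1 (at position 6)
Effective Tm = 36 − 1×6 = 36 − 6 = 30°C

30°C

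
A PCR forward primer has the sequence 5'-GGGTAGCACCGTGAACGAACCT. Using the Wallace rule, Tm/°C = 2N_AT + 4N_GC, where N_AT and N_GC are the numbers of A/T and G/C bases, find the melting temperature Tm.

Base counts: G=7, C=6, A=6, T=3
So N_AT = 9 and N_GC = 13.
Tm = 2(9) + 4(13) = 18 + 52 = 70°C

70°C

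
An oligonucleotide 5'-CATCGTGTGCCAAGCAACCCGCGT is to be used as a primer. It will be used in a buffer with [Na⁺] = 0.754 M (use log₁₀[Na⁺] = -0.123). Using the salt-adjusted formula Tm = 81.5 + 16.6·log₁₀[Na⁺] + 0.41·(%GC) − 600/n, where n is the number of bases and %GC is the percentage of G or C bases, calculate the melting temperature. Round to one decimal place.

80.1°C

Length n = 24. G=6, A=5, C=9, T=4
G+C = 15, so %GC = 15/24 × 100 = 62.5%
Salt term: 16.6 × (-0.123) = -2.042
GC term: 0.41 × 62.5 = 25.625; length term: −600/24 = −25
Tm = 81.5 + (-2.042) + 25.625 − 25 = 80.083 → 80.1°C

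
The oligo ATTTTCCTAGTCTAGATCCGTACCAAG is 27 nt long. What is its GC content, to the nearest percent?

41%

Counting bases: T=9, C=7, G=4, A=7
G+C = 4 + 7 = 11 out of 27 bases
%GC = 11/27 × 100 = 40.74% ≈ 41%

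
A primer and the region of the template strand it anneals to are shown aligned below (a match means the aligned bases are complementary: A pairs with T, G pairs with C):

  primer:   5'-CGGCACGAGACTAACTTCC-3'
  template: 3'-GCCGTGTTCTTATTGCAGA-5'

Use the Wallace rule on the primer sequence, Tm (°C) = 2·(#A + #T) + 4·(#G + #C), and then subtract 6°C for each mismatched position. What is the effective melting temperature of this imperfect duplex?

Primer base counts: A=5, T=3, G=4, C=7 → A+T=8, G+C=11
Perfect-match Tm = 2(8) + 4(11) = 16 + 44 = 60°C
Mismatches (positions where the bases are not complementary): 4 (at positions 7, 11, 16, 19)
Effective Tm = 60 − 4×6 = 60 − 24 = 36°C

36°C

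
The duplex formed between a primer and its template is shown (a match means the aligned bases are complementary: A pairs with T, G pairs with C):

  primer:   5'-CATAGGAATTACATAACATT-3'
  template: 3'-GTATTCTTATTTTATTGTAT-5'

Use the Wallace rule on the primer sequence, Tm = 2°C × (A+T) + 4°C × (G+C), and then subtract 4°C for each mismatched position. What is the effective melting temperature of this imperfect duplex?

Primer base counts: A=9, T=6, G=2, C=3 → A+T=15, G+C=5
Perfect-match Tm = 2(15) + 4(5) = 30 + 20 = 50°C
Mismatches (positions where the bases are not complementary): 4 (at positions 5, 10, 12, 20)
Effective Tm = 50 − 4×4 = 50 − 16 = 34°C

34°C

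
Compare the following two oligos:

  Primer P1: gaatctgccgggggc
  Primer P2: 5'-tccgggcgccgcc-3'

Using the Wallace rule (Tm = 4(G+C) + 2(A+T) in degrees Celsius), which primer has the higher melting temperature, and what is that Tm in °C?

Primer P1: A+T=4, G+C=11 → Tm = 2(4)+4(11) = 52°C
Primer P2: A+T=1, G+C=12 → Tm = 2(1)+4(12) = 50°C
52°C vs 50°C → primer P1 is higher.

Primer P1, 52°C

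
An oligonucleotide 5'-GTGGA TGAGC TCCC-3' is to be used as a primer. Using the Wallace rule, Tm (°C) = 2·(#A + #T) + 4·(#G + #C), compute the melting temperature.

Scanning the sequence gives T=3, G=5, A=2, C=4.
So N_AT = 5 and N_GC = 9.
Tm = 4·9 + 2·5 = 36 + 10 = 46°C

46°C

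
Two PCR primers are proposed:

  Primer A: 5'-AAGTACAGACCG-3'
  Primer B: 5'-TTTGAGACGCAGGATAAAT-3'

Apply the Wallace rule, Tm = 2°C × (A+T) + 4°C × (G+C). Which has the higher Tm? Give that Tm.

Primer B, 52°C

Primer A: A+T=6, G+C=6 → Tm = 2(6)+4(6) = 36°C
Primer B: A+T=12, G+C=7 → Tm = 2(12)+4(7) = 52°C
36°C vs 52°C → primer B is higher.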